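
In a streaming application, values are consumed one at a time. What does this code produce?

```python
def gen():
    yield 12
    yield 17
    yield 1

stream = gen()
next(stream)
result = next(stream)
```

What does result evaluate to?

Step 1: gen() creates a generator.
Step 2: next(stream) yields 12 (consumed and discarded).
Step 3: next(stream) yields 17, assigned to result.
Therefore result = 17.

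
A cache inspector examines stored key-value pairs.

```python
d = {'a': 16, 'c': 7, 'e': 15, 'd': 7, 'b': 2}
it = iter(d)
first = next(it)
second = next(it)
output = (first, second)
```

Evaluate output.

Step 1: iter(d) iterates over keys: ['a', 'c', 'e', 'd', 'b'].
Step 2: first = next(it) = 'a', second = next(it) = 'c'.
Therefore output = ('a', 'c').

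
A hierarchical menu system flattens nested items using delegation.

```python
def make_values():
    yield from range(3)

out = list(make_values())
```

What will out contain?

Step 1: yield from delegates to the iterable, yielding each element.
Step 2: Collected values: [0, 1, 2].
Therefore out = [0, 1, 2].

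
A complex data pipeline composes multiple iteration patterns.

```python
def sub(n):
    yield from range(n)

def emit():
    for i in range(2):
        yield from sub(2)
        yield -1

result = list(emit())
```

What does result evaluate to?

Step 1: For each i in range(2):
  i=0: yield from sub(2) -> [0, 1], then yield -1
  i=1: yield from sub(2) -> [0, 1], then yield -1
Therefore result = [0, 1, -1, 0, 1, -1].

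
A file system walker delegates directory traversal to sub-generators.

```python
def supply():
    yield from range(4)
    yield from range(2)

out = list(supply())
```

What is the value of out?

Step 1: Trace yields in order:
  yield 0
  yield 1
  yield 2
  yield 3
  yield 0
  yield 1
Therefore out = [0, 1, 2, 3, 0, 1].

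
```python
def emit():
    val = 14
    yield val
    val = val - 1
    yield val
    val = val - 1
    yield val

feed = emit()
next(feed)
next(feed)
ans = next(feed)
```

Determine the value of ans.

Step 1: Trace through generator execution:
  Yield 1: val starts at 14, yield 14
  Yield 2: val = 14 - 1 = 13, yield 13
  Yield 3: val = 13 - 1 = 12, yield 12
Step 2: First next() gets 14, second next() gets the second value, third next() yields 12.
Therefore ans = 12.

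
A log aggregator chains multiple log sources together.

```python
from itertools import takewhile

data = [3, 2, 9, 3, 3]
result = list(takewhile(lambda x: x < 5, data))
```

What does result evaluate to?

Step 1: takewhile stops at first element >= 5:
  3 < 5: take
  2 < 5: take
  9 >= 5: stop
Therefore result = [3, 2].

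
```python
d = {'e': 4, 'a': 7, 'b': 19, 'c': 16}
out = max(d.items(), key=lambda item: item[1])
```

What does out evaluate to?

Step 1: Find item with maximum value:
  ('e', 4)
  ('a', 7)
  ('b', 19)
  ('c', 16)
Step 2: Maximum value is 19 at key 'b'.
Therefore out = ('b', 19).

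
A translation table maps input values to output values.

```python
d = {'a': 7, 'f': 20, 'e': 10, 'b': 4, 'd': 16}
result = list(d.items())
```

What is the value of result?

Step 1: d.items() returns (key, value) pairs in insertion order.
Therefore result = [('a', 7), ('f', 20), ('e', 10), ('b', 4), ('d', 16)].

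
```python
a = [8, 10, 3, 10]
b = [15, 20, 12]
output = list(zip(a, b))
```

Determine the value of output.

Step 1: zip stops at shortest (len(a)=4, len(b)=3):
  Index 0: (8, 15)
  Index 1: (10, 20)
  Index 2: (3, 12)
Step 2: Last element of a (10) has no pair, dropped.
Therefore output = [(8, 15), (10, 20), (3, 12)].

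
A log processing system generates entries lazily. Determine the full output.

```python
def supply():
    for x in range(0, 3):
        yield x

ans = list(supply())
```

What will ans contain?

Step 1: The generator yields each value from range(0, 3).
Step 2: list() consumes all yields: [0, 1, 2].
Therefore ans = [0, 1, 2].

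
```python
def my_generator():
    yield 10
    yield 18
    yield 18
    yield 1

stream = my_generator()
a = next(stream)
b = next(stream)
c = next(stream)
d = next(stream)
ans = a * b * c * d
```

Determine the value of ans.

Step 1: Create generator and consume all values:
  a = next(stream) = 10
  b = next(stream) = 18
  c = next(stream) = 18
  d = next(stream) = 1
Step 2: ans = 10 * 18 * 18 * 1 = 3240.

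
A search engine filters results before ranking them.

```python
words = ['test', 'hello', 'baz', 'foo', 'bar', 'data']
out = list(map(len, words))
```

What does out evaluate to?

Step 1: Map len() to each word:
  'test' -> 4
  'hello' -> 5
  'baz' -> 3
  'foo' -> 3
  'bar' -> 3
  'data' -> 4
Therefore out = [4, 5, 3, 3, 3, 4].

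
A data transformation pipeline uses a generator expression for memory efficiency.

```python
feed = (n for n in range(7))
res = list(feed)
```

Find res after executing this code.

Step 1: Generator expression iterates range(7): [0, 1, 2, 3, 4, 5, 6].
Step 2: list() collects all values.
Therefore res = [0, 1, 2, 3, 4, 5, 6].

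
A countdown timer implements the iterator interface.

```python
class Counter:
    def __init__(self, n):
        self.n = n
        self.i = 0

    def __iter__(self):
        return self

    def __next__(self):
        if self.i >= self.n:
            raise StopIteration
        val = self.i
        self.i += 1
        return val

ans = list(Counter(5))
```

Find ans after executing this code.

Step 1: Counter(5) creates an iterator counting 0 to 4.
Step 2: list() consumes all values: [0, 1, 2, 3, 4].
Therefore ans = [0, 1, 2, 3, 4].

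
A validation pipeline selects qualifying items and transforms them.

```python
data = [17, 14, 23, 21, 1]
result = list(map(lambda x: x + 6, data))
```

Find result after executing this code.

Step 1: Apply lambda x: x + 6 to each element:
  17 -> 23
  14 -> 20
  23 -> 29
  21 -> 27
  1 -> 7
Therefore result = [23, 20, 29, 27, 7].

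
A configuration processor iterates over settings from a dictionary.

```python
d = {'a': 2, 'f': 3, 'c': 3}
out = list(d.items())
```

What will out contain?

Step 1: d.items() returns (key, value) pairs in insertion order.
Therefore out = [('a', 2), ('f', 3), ('c', 3)].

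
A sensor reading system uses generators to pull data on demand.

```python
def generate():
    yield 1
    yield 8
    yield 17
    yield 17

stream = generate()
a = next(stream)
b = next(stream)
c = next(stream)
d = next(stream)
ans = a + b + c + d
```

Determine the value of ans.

Step 1: Create generator and consume all values:
  a = next(stream) = 1
  b = next(stream) = 8
  c = next(stream) = 17
  d = next(stream) = 17
Step 2: ans = 1 + 8 + 17 + 17 = 43.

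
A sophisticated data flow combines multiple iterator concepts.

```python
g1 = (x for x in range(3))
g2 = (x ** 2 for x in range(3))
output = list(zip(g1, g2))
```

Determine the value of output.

Step 1: g1 produces [0, 1, 2].
Step 2: g2 produces [0, 1, 4].
Step 3: zip pairs them: [(0, 0), (1, 1), (2, 4)].
Therefore output = [(0, 0), (1, 1), (2, 4)].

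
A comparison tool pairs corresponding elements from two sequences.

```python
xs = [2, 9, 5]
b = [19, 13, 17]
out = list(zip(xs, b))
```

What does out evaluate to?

Step 1: zip pairs elements at same index:
  Index 0: (2, 19)
  Index 1: (9, 13)
  Index 2: (5, 17)
Therefore out = [(2, 19), (9, 13), (5, 17)].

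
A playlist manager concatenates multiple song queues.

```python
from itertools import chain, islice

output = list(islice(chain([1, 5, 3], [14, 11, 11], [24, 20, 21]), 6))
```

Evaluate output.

Step 1: chain([1, 5, 3], [14, 11, 11], [24, 20, 21]) = [1, 5, 3, 14, 11, 11, 24, 20, 21].
Step 2: islice takes first 6 elements: [1, 5, 3, 14, 11, 11].
Therefore output = [1, 5, 3, 14, 11, 11].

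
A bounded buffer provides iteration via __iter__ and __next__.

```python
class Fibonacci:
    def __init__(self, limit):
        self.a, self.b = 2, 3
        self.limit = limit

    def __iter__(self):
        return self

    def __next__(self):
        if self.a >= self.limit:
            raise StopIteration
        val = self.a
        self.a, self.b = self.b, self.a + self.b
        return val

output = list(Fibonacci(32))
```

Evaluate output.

Step 1: Fibonacci-like sequence (a=2, b=3) until >= 32:
  Yield 2, then a,b = 3,5
  Yield 3, then a,b = 5,8
  Yield 5, then a,b = 8,13
  Yield 8, then a,b = 13,21
  Yield 13, then a,b = 21,34
  Yield 21, then a,b = 34,55
Step 2: 34 >= 32, stop.
Therefore output = [2, 3, 5, 8, 13, 21].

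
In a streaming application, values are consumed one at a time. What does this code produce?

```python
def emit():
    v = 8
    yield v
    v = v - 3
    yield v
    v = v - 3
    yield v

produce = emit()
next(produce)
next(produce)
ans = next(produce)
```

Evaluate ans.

Step 1: Trace through generator execution:
  Yield 1: v starts at 8, yield 8
  Yield 2: v = 8 - 3 = 5, yield 5
  Yield 3: v = 5 - 3 = 2, yield 2
Step 2: First next() gets 8, second next() gets the second value, third next() yields 2.
Therefore ans = 2.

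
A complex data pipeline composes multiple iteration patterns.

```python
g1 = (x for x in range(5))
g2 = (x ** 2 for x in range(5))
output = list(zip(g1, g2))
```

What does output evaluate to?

Step 1: g1 produces [0, 1, 2, 3, 4].
Step 2: g2 produces [0, 1, 4, 9, 16].
Step 3: zip pairs them: [(0, 0), (1, 1), (2, 4), (3, 9), (4, 16)].
Therefore output = [(0, 0), (1, 1), (2, 4), (3, 9), (4, 16)].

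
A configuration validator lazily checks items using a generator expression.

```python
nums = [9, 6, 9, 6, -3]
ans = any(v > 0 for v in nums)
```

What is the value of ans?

Step 1: Check v > 0 for each element in [9, 6, 9, 6, -3]:
  9 > 0: True
  6 > 0: True
  9 > 0: True
  6 > 0: True
  -3 > 0: False
Step 2: any() returns True.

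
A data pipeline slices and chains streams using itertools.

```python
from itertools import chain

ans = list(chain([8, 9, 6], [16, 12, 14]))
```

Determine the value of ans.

Step 1: chain() concatenates iterables: [8, 9, 6] + [16, 12, 14].
Therefore ans = [8, 9, 6, 16, 12, 14].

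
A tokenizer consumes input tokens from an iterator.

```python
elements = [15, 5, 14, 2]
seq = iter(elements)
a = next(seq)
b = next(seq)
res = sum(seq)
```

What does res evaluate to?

Step 1: Create iterator over [15, 5, 14, 2].
Step 2: a = next() = 15, b = next() = 5.
Step 3: sum() of remaining [14, 2] = 16.
Therefore res = 16.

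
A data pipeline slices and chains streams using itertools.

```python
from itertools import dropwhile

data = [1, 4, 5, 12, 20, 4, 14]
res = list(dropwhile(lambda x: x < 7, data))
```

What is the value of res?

Step 1: dropwhile drops elements while < 7:
  1 < 7: dropped
  4 < 7: dropped
  5 < 7: dropped
  12: kept (dropping stopped)
Step 2: Remaining elements kept regardless of condition.
Therefore res = [12, 20, 4, 14].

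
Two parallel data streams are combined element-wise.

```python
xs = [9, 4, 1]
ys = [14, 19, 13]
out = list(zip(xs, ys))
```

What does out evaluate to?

Step 1: zip pairs elements at same index:
  Index 0: (9, 14)
  Index 1: (4, 19)
  Index 2: (1, 13)
Therefore out = [(9, 14), (4, 19), (1, 13)].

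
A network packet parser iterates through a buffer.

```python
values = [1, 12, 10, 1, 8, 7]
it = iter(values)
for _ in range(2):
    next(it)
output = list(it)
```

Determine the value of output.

Step 1: Create iterator over [1, 12, 10, 1, 8, 7].
Step 2: Advance 2 positions (consuming [1, 12]).
Step 3: list() collects remaining elements: [10, 1, 8, 7].
Therefore output = [10, 1, 8, 7].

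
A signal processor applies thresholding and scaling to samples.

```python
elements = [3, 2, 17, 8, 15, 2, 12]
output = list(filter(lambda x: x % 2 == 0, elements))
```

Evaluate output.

Step 1: Filter elements divisible by 2:
  3 % 2 = 1: removed
  2 % 2 = 0: kept
  17 % 2 = 1: removed
  8 % 2 = 0: kept
  15 % 2 = 1: removed
  2 % 2 = 0: kept
  12 % 2 = 0: kept
Therefore output = [2, 8, 2, 12].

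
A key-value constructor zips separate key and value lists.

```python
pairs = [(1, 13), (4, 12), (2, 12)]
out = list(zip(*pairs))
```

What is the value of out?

Step 1: zip(*pairs) transposes: unzips [(1, 13), (4, 12), (2, 12)] into separate sequences.
Step 2: First elements: (1, 4, 2), second elements: (13, 12, 12).
Therefore out = [(1, 4, 2), (13, 12, 12)].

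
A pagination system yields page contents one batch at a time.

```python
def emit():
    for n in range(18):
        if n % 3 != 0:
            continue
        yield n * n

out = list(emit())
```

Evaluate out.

Step 1: Only yield n**2 when n is divisible by 3:
  n=0: 0 % 3 == 0, yield 0**2 = 0
  n=3: 3 % 3 == 0, yield 3**2 = 9
  n=6: 6 % 3 == 0, yield 6**2 = 36
  n=9: 9 % 3 == 0, yield 9**2 = 81
  n=12: 12 % 3 == 0, yield 12**2 = 144
  n=15: 15 % 3 == 0, yield 15**2 = 225
Therefore out = [0, 9, 36, 81, 144, 225].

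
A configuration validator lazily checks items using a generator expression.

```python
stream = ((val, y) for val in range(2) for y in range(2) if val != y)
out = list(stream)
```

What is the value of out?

Step 1: Nested generator over range(2) x range(2) where val != y:
  (0, 0): excluded (val == y)
  (0, 1): included
  (1, 0): included
  (1, 1): excluded (val == y)
Therefore out = [(0, 1), (1, 0)].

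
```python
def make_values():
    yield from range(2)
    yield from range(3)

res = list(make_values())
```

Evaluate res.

Step 1: Trace yields in order:
  yield 0
  yield 1
  yield 0
  yield 1
  yield 2
Therefore res = [0, 1, 0, 1, 2].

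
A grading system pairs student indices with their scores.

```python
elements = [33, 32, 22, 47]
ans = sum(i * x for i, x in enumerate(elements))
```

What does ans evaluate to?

Step 1: Compute i * x for each (i, x) in enumerate([33, 32, 22, 47]):
  i=0, x=33: 0*33 = 0
  i=1, x=32: 1*32 = 32
  i=2, x=22: 2*22 = 44
  i=3, x=47: 3*47 = 141
Step 2: sum = 0 + 32 + 44 + 141 = 217.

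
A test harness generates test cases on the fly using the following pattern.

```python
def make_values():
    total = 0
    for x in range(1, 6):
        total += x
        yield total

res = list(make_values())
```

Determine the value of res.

Step 1: Generator accumulates running sum:
  x=1: total = 1, yield 1
  x=2: total = 3, yield 3
  x=3: total = 6, yield 6
  x=4: total = 10, yield 10
  x=5: total = 15, yield 15
Therefore res = [1, 3, 6, 10, 15].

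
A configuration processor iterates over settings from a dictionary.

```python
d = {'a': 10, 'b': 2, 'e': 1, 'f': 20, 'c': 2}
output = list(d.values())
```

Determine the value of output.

Step 1: d.values() returns the dictionary values in insertion order.
Therefore output = [10, 2, 1, 20, 2].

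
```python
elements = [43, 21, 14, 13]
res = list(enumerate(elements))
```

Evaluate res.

Step 1: enumerate pairs each element with its index:
  (0, 43)
  (1, 21)
  (2, 14)
  (3, 13)
Therefore res = [(0, 43), (1, 21), (2, 14), (3, 13)].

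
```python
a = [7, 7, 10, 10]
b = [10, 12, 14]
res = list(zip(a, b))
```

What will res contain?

Step 1: zip stops at shortest (len(a)=4, len(b)=3):
  Index 0: (7, 10)
  Index 1: (7, 12)
  Index 2: (10, 14)
Step 2: Last element of a (10) has no pair, dropped.
Therefore res = [(7, 10), (7, 12), (10, 14)].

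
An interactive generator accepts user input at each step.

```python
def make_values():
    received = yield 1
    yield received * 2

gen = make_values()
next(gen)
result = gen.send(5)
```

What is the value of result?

Step 1: next(gen) advances to first yield, producing 1.
Step 2: send(5) resumes, received = 5.
Step 3: yield received * 2 = 5 * 2 = 10.
Therefore result = 10.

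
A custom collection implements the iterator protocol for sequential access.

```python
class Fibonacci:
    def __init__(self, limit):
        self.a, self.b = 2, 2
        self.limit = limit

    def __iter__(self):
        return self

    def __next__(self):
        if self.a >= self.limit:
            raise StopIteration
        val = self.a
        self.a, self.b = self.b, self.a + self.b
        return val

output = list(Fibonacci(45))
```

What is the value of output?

Step 1: Fibonacci-like sequence (a=2, b=2) until >= 45:
  Yield 2, then a,b = 2,4
  Yield 2, then a,b = 4,6
  Yield 4, then a,b = 6,10
  Yield 6, then a,b = 10,16
  Yield 10, then a,b = 16,26
  Yield 16, then a,b = 26,42
  Yield 26, then a,b = 42,68
  Yield 42, then a,b = 68,110
Step 2: 68 >= 45, stop.
Therefore output = [2, 2, 4, 6, 10, 16, 26, 42].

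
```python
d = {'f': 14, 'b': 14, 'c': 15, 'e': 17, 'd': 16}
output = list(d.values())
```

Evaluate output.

Step 1: d.values() returns the dictionary values in insertion order.
Therefore output = [14, 14, 15, 17, 16].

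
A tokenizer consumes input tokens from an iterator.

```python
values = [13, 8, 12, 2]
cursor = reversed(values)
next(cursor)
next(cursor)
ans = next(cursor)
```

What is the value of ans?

Step 1: reversed([13, 8, 12, 2]) gives iterator: [2, 12, 8, 13].
Step 2: First next() = 2, second next() = 12.
Step 3: Third next() = 8.
Therefore ans = 8.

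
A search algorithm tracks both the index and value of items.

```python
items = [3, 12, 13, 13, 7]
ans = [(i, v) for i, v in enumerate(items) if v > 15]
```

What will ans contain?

Step 1: Filter enumerate([3, 12, 13, 13, 7]) keeping v > 15:
  (0, 3): 3 <= 15, excluded
  (1, 12): 12 <= 15, excluded
  (2, 13): 13 <= 15, excluded
  (3, 13): 13 <= 15, excluded
  (4, 7): 7 <= 15, excluded
Therefore ans = [].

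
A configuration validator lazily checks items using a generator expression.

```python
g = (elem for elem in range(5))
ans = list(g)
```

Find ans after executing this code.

Step 1: Generator expression iterates range(5): [0, 1, 2, 3, 4].
Step 2: list() collects all values.
Therefore ans = [0, 1, 2, 3, 4].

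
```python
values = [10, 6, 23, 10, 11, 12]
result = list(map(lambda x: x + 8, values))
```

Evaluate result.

Step 1: Apply lambda x: x + 8 to each element:
  10 -> 18
  6 -> 14
  23 -> 31
  10 -> 18
  11 -> 19
  12 -> 20
Therefore result = [18, 14, 31, 18, 19, 20].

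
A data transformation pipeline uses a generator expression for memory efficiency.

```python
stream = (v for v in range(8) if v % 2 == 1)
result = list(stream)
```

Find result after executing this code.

Step 1: Filter range(8) keeping only odd values:
  v=0: even, excluded
  v=1: odd, included
  v=2: even, excluded
  v=3: odd, included
  v=4: even, excluded
  v=5: odd, included
  v=6: even, excluded
  v=7: odd, included
Therefore result = [1, 3, 5, 7].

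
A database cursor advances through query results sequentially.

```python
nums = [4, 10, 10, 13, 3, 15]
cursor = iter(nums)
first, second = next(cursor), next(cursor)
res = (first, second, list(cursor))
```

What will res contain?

Step 1: Create iterator over [4, 10, 10, 13, 3, 15].
Step 2: first = 4, second = 10.
Step 3: Remaining elements: [10, 13, 3, 15].
Therefore res = (4, 10, [10, 13, 3, 15]).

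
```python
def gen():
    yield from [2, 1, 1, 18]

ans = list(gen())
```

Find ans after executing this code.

Step 1: yield from delegates to the iterable, yielding each element.
Step 2: Collected values: [2, 1, 1, 18].
Therefore ans = [2, 1, 1, 18].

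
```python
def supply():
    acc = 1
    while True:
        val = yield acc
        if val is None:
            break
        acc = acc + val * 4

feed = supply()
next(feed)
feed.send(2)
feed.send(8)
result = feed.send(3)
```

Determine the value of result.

Step 1: next() -> yield acc=1.
Step 2: send(2) -> val=2, acc = 1 + 2*4 = 9, yield 9.
Step 3: send(8) -> val=8, acc = 9 + 8*4 = 41, yield 41.
Step 4: send(3) -> val=3, acc = 41 + 3*4 = 53, yield 53.
Therefore result = 53.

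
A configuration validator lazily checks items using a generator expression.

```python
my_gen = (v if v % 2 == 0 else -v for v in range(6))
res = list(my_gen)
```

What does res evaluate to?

Step 1: For each v in range(6), yield v if even, else -v:
  v=0: even, yield 0
  v=1: odd, yield -1
  v=2: even, yield 2
  v=3: odd, yield -3
  v=4: even, yield 4
  v=5: odd, yield -5
Therefore res = [0, -1, 2, -3, 4, -5].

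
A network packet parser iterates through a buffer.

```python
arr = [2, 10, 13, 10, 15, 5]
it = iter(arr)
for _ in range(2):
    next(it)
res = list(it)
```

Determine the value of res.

Step 1: Create iterator over [2, 10, 13, 10, 15, 5].
Step 2: Advance 2 positions (consuming [2, 10]).
Step 3: list() collects remaining elements: [13, 10, 15, 5].
Therefore res = [13, 10, 15, 5].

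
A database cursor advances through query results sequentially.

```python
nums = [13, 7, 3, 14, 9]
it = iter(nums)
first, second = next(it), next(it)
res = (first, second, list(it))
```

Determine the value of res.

Step 1: Create iterator over [13, 7, 3, 14, 9].
Step 2: first = 13, second = 7.
Step 3: Remaining elements: [3, 14, 9].
Therefore res = (13, 7, [3, 14, 9]).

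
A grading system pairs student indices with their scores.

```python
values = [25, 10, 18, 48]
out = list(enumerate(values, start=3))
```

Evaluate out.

Step 1: enumerate with start=3:
  (3, 25)
  (4, 10)
  (5, 18)
  (6, 48)
Therefore out = [(3, 25), (4, 10), (5, 18), (6, 48)].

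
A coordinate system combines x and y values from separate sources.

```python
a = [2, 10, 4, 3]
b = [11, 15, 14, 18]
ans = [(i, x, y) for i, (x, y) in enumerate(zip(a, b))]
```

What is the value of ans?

Step 1: enumerate(zip(a, b)) gives index with paired elements:
  i=0: (2, 11)
  i=1: (10, 15)
  i=2: (4, 14)
  i=3: (3, 18)
Therefore ans = [(0, 2, 11), (1, 10, 15), (2, 4, 14), (3, 3, 18)].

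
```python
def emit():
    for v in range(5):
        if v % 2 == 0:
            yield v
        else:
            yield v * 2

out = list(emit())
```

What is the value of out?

Step 1: For each v in range(5), yield v if even, else v*2:
  v=0 (even): yield 0
  v=1 (odd): yield 1*2 = 2
  v=2 (even): yield 2
  v=3 (odd): yield 3*2 = 6
  v=4 (even): yield 4
Therefore out = [0, 2, 2, 6, 4].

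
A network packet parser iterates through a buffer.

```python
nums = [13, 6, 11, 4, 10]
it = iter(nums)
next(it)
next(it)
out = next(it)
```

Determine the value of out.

Step 1: Create iterator over [13, 6, 11, 4, 10].
Step 2: next() consumes 13.
Step 3: next() consumes 6.
Step 4: next() returns 11.
Therefore out = 11.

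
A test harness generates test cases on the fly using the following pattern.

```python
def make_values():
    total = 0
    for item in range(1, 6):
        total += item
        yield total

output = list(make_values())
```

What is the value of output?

Step 1: Generator accumulates running sum:
  item=1: total = 1, yield 1
  item=2: total = 3, yield 3
  item=3: total = 6, yield 6
  item=4: total = 10, yield 10
  item=5: total = 15, yield 15
Therefore output = [1, 3, 6, 10, 15].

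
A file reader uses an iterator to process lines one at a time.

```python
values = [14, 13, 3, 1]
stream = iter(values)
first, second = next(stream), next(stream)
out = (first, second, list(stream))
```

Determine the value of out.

Step 1: Create iterator over [14, 13, 3, 1].
Step 2: first = 14, second = 13.
Step 3: Remaining elements: [3, 1].
Therefore out = (14, 13, [3, 1]).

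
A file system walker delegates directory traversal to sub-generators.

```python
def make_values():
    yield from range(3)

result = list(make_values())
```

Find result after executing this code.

Step 1: yield from delegates to the iterable, yielding each element.
Step 2: Collected values: [0, 1, 2].
Therefore result = [0, 1, 2].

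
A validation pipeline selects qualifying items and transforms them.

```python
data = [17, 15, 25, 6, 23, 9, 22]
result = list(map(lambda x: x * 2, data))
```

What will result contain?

Step 1: Apply lambda x: x * 2 to each element:
  17 -> 34
  15 -> 30
  25 -> 50
  6 -> 12
  23 -> 46
  9 -> 18
  22 -> 44
Therefore result = [34, 30, 50, 12, 46, 18, 44].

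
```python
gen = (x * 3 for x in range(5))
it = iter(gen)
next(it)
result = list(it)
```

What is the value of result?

Step 1: Generator produces [0, 3, 6, 9, 12].
Step 2: next(it) consumes first element (0).
Step 3: list(it) collects remaining: [3, 6, 9, 12].
Therefore result = [3, 6, 9, 12].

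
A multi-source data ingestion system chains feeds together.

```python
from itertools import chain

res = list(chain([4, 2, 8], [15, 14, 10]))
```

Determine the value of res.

Step 1: chain() concatenates iterables: [4, 2, 8] + [15, 14, 10].
Therefore res = [4, 2, 8, 15, 14, 10].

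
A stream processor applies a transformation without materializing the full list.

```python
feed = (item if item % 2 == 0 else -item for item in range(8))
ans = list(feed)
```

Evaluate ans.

Step 1: For each item in range(8), yield item if even, else -item:
  item=0: even, yield 0
  item=1: odd, yield -1
  item=2: even, yield 2
  item=3: odd, yield -3
  item=4: even, yield 4
  item=5: odd, yield -5
  item=6: even, yield 6
  item=7: odd, yield -7
Therefore ans = [0, -1, 2, -3, 4, -5, 6, -7].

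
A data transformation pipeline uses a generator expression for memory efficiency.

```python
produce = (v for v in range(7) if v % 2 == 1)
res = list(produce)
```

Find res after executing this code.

Step 1: Filter range(7) keeping only odd values:
  v=0: even, excluded
  v=1: odd, included
  v=2: even, excluded
  v=3: odd, included
  v=4: even, excluded
  v=5: odd, included
  v=6: even, excluded
Therefore res = [1, 3, 5].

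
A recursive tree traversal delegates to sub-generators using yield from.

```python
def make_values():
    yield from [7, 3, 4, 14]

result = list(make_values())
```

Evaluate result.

Step 1: yield from delegates to the iterable, yielding each element.
Step 2: Collected values: [7, 3, 4, 14].
Therefore result = [7, 3, 4, 14].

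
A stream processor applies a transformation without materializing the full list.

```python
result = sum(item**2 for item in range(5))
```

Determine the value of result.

Step 1: Compute item**2 for each item in range(5):
  item=0: 0**2 = 0
  item=1: 1**2 = 1
  item=2: 2**2 = 4
  item=3: 3**2 = 9
  item=4: 4**2 = 16
Step 2: sum = 0 + 1 + 4 + 9 + 16 = 30.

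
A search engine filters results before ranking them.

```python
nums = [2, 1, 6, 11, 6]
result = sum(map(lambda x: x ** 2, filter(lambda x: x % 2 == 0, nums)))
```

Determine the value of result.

Step 1: Filter even numbers from [2, 1, 6, 11, 6]: [2, 6, 6]
Step 2: Square each: [4, 36, 36]
Step 3: Sum = 76.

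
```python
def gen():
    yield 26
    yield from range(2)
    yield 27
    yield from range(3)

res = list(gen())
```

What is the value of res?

Step 1: Trace yields in order:
  yield 26
  yield 0
  yield 1
  yield 27
  yield 0
  yield 1
  yield 2
Therefore res = [26, 0, 1, 27, 0, 1, 2].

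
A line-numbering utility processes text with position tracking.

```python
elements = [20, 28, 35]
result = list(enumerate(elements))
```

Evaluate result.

Step 1: enumerate pairs each element with its index:
  (0, 20)
  (1, 28)
  (2, 35)
Therefore result = [(0, 20), (1, 28), (2, 35)].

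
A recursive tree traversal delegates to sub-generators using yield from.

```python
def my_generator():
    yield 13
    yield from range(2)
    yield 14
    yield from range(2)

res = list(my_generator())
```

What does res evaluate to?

Step 1: Trace yields in order:
  yield 13
  yield 0
  yield 1
  yield 14
  yield 0
  yield 1
Therefore res = [13, 0, 1, 14, 0, 1].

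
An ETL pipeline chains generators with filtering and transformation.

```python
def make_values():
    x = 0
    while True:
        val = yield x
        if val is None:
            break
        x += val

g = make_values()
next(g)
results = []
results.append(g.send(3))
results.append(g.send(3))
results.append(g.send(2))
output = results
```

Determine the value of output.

Step 1: next(g) -> yield 0.
Step 2: send(3) -> x = 3, yield 3.
Step 3: send(3) -> x = 6, yield 6.
Step 4: send(2) -> x = 8, yield 8.
Therefore output = [3, 6, 8].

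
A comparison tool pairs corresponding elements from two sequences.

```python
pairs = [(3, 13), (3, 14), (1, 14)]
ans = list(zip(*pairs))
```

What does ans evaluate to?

Step 1: zip(*pairs) transposes: unzips [(3, 13), (3, 14), (1, 14)] into separate sequences.
Step 2: First elements: (3, 3, 1), second elements: (13, 14, 14).
Therefore ans = [(3, 3, 1), (13, 14, 14)].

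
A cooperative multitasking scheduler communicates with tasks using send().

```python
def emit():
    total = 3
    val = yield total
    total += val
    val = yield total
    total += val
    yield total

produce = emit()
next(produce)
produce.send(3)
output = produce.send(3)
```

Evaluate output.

Step 1: next() -> yield total=3.
Step 2: send(3) -> val=3, total = 3+3 = 6, yield 6.
Step 3: send(3) -> val=3, total = 6+3 = 9, yield 9.
Therefore output = 9.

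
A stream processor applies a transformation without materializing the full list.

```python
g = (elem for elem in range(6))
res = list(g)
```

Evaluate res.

Step 1: Generator expression iterates range(6): [0, 1, 2, 3, 4, 5].
Step 2: list() collects all values.
Therefore res = [0, 1, 2, 3, 4, 5].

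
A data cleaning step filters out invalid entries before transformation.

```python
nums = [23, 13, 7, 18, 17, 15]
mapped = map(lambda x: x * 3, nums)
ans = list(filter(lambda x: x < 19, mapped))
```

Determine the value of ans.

Step 1: Map x * 3:
  23 -> 69
  13 -> 39
  7 -> 21
  18 -> 54
  17 -> 51
  15 -> 45
Step 2: Filter for < 19:
  69: removed
  39: removed
  21: removed
  54: removed
  51: removed
  45: removed
Therefore ans = [].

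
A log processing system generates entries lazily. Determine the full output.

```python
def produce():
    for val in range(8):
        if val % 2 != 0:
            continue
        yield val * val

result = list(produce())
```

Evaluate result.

Step 1: Only yield val**2 when val is divisible by 2:
  val=0: 0 % 2 == 0, yield 0**2 = 0
  val=2: 2 % 2 == 0, yield 2**2 = 4
  val=4: 4 % 2 == 0, yield 4**2 = 16
  val=6: 6 % 2 == 0, yield 6**2 = 36
Therefore result = [0, 4, 16, 36].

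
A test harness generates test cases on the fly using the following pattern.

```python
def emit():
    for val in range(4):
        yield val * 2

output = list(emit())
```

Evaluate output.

Step 1: For each val in range(4), yield val * 2:
  val=0: yield 0 * 2 = 0
  val=1: yield 1 * 2 = 2
  val=2: yield 2 * 2 = 4
  val=3: yield 3 * 2 = 6
Therefore output = [0, 2, 4, 6].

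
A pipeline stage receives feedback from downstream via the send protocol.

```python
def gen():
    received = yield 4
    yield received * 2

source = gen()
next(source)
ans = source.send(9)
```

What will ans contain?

Step 1: next(source) advances to first yield, producing 4.
Step 2: send(9) resumes, received = 9.
Step 3: yield received * 2 = 9 * 2 = 18.
Therefore ans = 18.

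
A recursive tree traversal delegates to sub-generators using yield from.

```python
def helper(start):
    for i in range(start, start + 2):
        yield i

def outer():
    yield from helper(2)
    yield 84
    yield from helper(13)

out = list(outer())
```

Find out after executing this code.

Step 1: outer() delegates to helper(2):
  yield 2
  yield 3
Step 2: yield 84
Step 3: Delegates to helper(13):
  yield 13
  yield 14
Therefore out = [2, 3, 84, 13, 14].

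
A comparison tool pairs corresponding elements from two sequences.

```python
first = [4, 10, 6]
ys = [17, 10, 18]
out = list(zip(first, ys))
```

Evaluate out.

Step 1: zip pairs elements at same index:
  Index 0: (4, 17)
  Index 1: (10, 10)
  Index 2: (6, 18)
Therefore out = [(4, 17), (10, 10), (6, 18)].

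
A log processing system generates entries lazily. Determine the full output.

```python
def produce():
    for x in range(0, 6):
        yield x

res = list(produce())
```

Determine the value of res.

Step 1: The generator yields each value from range(0, 6).
Step 2: list() consumes all yields: [0, 1, 2, 3, 4, 5].
Therefore res = [0, 1, 2, 3, 4, 5].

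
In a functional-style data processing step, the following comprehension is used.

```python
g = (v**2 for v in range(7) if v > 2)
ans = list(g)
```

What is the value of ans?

Step 1: For range(7), keep v > 2, then square:
  v=0: 0 <= 2, excluded
  v=1: 1 <= 2, excluded
  v=2: 2 <= 2, excluded
  v=3: 3 > 2, yield 3**2 = 9
  v=4: 4 > 2, yield 4**2 = 16
  v=5: 5 > 2, yield 5**2 = 25
  v=6: 6 > 2, yield 6**2 = 36
Therefore ans = [9, 16, 25, 36].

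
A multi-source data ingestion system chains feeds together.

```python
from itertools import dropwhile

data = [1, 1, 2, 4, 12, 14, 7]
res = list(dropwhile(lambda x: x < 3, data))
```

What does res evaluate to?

Step 1: dropwhile drops elements while < 3:
  1 < 3: dropped
  1 < 3: dropped
  2 < 3: dropped
  4: kept (dropping stopped)
Step 2: Remaining elements kept regardless of condition.
Therefore res = [4, 12, 14, 7].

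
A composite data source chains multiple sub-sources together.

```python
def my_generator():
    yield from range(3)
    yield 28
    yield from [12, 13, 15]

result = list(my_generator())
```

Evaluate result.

Step 1: Trace yields in order:
  yield 0
  yield 1
  yield 2
  yield 28
  yield 12
  yield 13
  yield 15
Therefore result = [0, 1, 2, 28, 12, 13, 15].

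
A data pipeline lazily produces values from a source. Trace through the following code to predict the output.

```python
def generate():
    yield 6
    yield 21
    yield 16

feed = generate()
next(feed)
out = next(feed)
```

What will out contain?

Step 1: generate() creates a generator.
Step 2: next(feed) yields 6 (consumed and discarded).
Step 3: next(feed) yields 21, assigned to out.
Therefore out = 21.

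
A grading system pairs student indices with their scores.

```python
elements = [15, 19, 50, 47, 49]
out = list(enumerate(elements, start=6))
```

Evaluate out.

Step 1: enumerate with start=6:
  (6, 15)
  (7, 19)
  (8, 50)
  (9, 47)
  (10, 49)
Therefore out = [(6, 15), (7, 19), (8, 50), (9, 47), (10, 49)].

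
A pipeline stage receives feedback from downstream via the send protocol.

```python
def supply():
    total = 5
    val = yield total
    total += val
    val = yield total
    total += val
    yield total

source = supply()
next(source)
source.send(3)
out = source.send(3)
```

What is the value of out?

Step 1: next() -> yield total=5.
Step 2: send(3) -> val=3, total = 5+3 = 8, yield 8.
Step 3: send(3) -> val=3, total = 8+3 = 11, yield 11.
Therefore out = 11.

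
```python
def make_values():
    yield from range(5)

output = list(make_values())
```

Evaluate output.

Step 1: yield from delegates to the iterable, yielding each element.
Step 2: Collected values: [0, 1, 2, 3, 4].
Therefore output = [0, 1, 2, 3, 4].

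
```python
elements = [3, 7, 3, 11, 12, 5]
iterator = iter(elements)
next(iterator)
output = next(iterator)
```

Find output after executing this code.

Step 1: Create iterator over [3, 7, 3, 11, 12, 5].
Step 2: next() consumes 3.
Step 3: next() returns 7.
Therefore output = 7.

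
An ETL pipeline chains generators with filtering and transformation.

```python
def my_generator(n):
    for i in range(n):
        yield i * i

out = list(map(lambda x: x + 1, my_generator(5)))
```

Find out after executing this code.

Step 1: my_generator(5) yields squares: [0, 1, 4, 9, 16].
Step 2: map adds 1 to each: [1, 2, 5, 10, 17].
Therefore out = [1, 2, 5, 10, 17].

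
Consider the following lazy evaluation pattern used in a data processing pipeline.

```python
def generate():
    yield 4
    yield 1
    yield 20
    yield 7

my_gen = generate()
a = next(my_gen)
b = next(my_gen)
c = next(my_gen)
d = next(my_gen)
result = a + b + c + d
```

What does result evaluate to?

Step 1: Create generator and consume all values:
  a = next(my_gen) = 4
  b = next(my_gen) = 1
  c = next(my_gen) = 20
  d = next(my_gen) = 7
Step 2: result = 4 + 1 + 20 + 7 = 32.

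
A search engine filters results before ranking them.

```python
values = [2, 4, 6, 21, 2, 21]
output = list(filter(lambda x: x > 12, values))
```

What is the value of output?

Step 1: Filter elements > 12:
  2: removed
  4: removed
  6: removed
  21: kept
  2: removed
  21: kept
Therefore output = [21, 21].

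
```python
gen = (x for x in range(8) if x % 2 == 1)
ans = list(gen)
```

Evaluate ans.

Step 1: Filter range(8) keeping only odd values:
  x=0: even, excluded
  x=1: odd, included
  x=2: even, excluded
  x=3: odd, included
  x=4: even, excluded
  x=5: odd, included
  x=6: even, excluded
  x=7: odd, included
Therefore ans = [1, 3, 5, 7].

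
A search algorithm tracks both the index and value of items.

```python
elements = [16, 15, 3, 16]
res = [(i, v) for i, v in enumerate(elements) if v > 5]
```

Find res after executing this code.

Step 1: Filter enumerate([16, 15, 3, 16]) keeping v > 5:
  (0, 16): 16 > 5, included
  (1, 15): 15 > 5, included
  (2, 3): 3 <= 5, excluded
  (3, 16): 16 > 5, included
Therefore res = [(0, 16), (1, 15), (3, 16)].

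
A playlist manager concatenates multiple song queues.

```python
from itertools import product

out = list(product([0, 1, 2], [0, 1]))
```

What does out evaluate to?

Step 1: product([0, 1, 2], [0, 1]) gives all pairs:
  (0, 0)
  (0, 1)
  (1, 0)
  (1, 1)
  (2, 0)
  (2, 1)
Therefore out = [(0, 0), (0, 1), (1, 0), (1, 1), (2, 0), (2, 1)].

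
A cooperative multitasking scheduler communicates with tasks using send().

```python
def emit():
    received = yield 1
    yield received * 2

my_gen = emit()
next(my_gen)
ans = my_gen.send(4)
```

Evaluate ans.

Step 1: next(my_gen) advances to first yield, producing 1.
Step 2: send(4) resumes, received = 4.
Step 3: yield received * 2 = 4 * 2 = 8.
Therefore ans = 8.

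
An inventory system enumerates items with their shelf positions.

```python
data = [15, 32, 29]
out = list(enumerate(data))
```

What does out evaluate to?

Step 1: enumerate pairs each element with its index:
  (0, 15)
  (1, 32)
  (2, 29)
Therefore out = [(0, 15), (1, 32), (2, 29)].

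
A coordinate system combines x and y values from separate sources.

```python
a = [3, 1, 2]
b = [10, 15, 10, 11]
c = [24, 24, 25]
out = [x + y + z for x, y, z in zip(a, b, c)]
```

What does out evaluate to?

Step 1: zip three lists (truncates to shortest, len=3):
  3 + 10 + 24 = 37
  1 + 15 + 24 = 40
  2 + 10 + 25 = 37
Therefore out = [37, 40, 37].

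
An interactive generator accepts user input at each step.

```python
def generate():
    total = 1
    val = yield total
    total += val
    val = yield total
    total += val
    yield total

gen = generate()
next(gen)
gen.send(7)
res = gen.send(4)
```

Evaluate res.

Step 1: next() -> yield total=1.
Step 2: send(7) -> val=7, total = 1+7 = 8, yield 8.
Step 3: send(4) -> val=4, total = 8+4 = 12, yield 12.
Therefore res = 12.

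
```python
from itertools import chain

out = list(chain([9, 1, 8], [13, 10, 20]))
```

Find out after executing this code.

Step 1: chain() concatenates iterables: [9, 1, 8] + [13, 10, 20].
Therefore out = [9, 1, 8, 13, 10, 20].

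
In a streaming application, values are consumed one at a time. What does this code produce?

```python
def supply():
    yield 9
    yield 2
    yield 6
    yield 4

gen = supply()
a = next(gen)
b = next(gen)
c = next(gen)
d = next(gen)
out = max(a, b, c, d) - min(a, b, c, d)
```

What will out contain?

Step 1: Create generator and consume all values:
  a = next(gen) = 9
  b = next(gen) = 2
  c = next(gen) = 6
  d = next(gen) = 4
Step 2: max = 9, min = 2, out = 9 - 2 = 7.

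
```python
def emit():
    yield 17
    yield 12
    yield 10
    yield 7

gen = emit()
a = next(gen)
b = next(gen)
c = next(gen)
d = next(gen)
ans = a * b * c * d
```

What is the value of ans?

Step 1: Create generator and consume all values:
  a = next(gen) = 17
  b = next(gen) = 12
  c = next(gen) = 10
  d = next(gen) = 7
Step 2: ans = 17 * 12 * 10 * 7 = 14280.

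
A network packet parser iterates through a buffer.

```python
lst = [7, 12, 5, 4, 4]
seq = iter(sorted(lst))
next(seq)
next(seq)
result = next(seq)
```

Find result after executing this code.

Step 1: sorted([7, 12, 5, 4, 4]) = [4, 4, 5, 7, 12].
Step 2: Create iterator and skip 2 elements.
Step 3: next() returns 5.
Therefore result = 5.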